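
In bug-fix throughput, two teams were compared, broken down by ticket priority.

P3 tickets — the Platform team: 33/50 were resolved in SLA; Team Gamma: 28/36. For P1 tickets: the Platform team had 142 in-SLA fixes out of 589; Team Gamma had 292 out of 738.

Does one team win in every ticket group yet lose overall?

No

P3: the Platform team 33/50 = 66.0%, Team Gamma 28/36 = 77.8% → Team Gamma
P1: the Platform team 142/589 = 24.1%, Team Gamma 292/738 = 39.6% → Team Gamma
Overall: the Platform team 175/639 = 27.4%, Team Gamma 320/774 = 41.3% → Team Gamma
Team Gamma wins overall and in every ticket group — no reversal.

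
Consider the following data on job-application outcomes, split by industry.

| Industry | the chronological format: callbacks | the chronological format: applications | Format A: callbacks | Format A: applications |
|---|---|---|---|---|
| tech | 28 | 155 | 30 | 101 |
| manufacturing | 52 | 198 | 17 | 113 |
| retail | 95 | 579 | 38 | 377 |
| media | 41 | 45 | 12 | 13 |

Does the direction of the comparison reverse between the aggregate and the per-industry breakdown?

No

Tech: the chronological format 28/155 = 18.1%, Format A 30/101 = 29.7% → Format A
Manufacturing: the chronological format 52/198 = 26.3%, Format A 17/113 = 15.0% → the chronological format
Retail: the chronological format 95/579 = 16.4%, Format A 38/377 = 10.1% → the chronological format
Media: the chronological format 41/45 = 91.1%, Format A 12/13 = 92.3% → Format A
Overall: the chronological format 216/977 = 22.1%, Format A 97/604 = 16.1% → the chronological format
Neither sweeps: the chronological format wins 2 of 4 groups, Format A wins 2. The chronological format wins overall but not every group — no Simpson reversal.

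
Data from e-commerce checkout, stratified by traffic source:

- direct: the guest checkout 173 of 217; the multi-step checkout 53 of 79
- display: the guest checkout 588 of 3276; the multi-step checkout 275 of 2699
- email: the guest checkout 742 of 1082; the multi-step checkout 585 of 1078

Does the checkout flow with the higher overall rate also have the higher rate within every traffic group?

Yes

Direct: the guest checkout 173/217 = 79.7%, the multi-step checkout 53/79 = 67.1% → the guest checkout
Display: the guest checkout 588/3276 = 17.9%, the multi-step checkout 275/2699 = 10.2% → the guest checkout
Email: the guest checkout 742/1082 = 68.6%, the multi-step checkout 585/1078 = 54.3% → the guest checkout
Overall: the guest checkout 1503/4575 = 32.9%, the multi-step checkout 913/3856 = 23.7% → the guest checkout
The guest checkout wins overall and in every traffic group — no reversal.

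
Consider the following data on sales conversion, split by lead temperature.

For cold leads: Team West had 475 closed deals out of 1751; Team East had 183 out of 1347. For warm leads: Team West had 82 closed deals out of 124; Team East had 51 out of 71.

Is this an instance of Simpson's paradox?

Cold: Team West 475/1751 = 27.1%, Team East 183/1347 = 13.6% → Team West
Warm: Team West 82/124 = 66.1%, Team East 51/71 = 71.8% → Team East
Overall: Team West 557/1875 = 29.7%, Team East 234/1418 = 16.5% → Team West
Neither sweeps: Team West wins 1 of 2 groups, Team East wins 1. Team West wins overall but not every group — no Simpson reversal.

No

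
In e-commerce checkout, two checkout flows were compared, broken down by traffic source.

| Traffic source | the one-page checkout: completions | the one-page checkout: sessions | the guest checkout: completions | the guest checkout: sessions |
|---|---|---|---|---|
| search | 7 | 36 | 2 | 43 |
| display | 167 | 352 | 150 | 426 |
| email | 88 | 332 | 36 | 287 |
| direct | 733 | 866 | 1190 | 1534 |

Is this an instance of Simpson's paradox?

Search: the one-page checkout 7/36 = 19.4%, the guest checkout 2/43 = 4.7% → the one-page checkout
Display: the one-page checkout 167/352 = 47.4%, the guest checkout 150/426 = 35.2% → the one-page checkout
Email: the one-page checkout 88/332 = 26.5%, the guest checkout 36/287 = 12.5% → the one-page checkout
Direct: the one-page checkout 733/866 = 84.6%, the guest checkout 1190/1534 = 77.6% → the one-page checkout
Overall: the one-page checkout 995/1586 = 62.7%, the guest checkout 1378/2290 = 60.2% → the one-page checkout
The one-page checkout wins overall and in every traffic group — no reversal.

No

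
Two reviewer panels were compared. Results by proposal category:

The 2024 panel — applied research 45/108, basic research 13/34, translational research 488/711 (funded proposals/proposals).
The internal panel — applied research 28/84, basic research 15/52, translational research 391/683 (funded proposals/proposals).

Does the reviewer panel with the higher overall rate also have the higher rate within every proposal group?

Yes

Applied research: the 2024 panel 45/108 = 41.7%, the internal panel 28/84 = 33.3% → the 2024 panel
Basic research: the 2024 panel 13/34 = 38.2%, the internal panel 15/52 = 28.8% → the 2024 panel
Translational research: the 2024 panel 488/711 = 68.6%, the internal panel 391/683 = 57.2% → the 2024 panel
Overall: the 2024 panel 546/853 = 64.0%, the internal panel 434/819 = 53.0% → the 2024 panel
The 2024 panel wins overall and in every proposal group — no reversal.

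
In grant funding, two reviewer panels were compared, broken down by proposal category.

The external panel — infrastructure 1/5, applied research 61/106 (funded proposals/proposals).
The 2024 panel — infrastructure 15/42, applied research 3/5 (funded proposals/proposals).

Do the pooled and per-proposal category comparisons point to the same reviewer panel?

Infrastructure: the external panel 1/5 = 20.0%, the 2024 panel 15/42 = 35.7% → the 2024 panel
Applied research: the external panel 61/106 = 57.5%, the 2024 panel 3/5 = 60.0% → the 2024 panel
Overall: the external panel 62/111 = 55.9%, the 2024 panel 18/47 = 38.3% → the external panel
The 2024 panel wins each proposal group but the external panel wins overall — the comparison reverses. The 2024 panel's proposals skew toward infrastructure, which has a lower base rate.

No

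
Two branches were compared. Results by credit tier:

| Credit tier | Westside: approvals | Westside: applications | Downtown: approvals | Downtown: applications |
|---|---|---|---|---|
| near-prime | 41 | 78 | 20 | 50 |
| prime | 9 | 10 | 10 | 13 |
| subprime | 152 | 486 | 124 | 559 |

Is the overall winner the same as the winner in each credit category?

Near-prime: Westside 41/78 = 52.6%, Downtown 20/50 = 40.0% → Westside
Prime: Westside 9/10 = 90.0%, Downtown 10/13 = 76.9% → Westside
Subprime: Westside 152/486 = 31.3%, Downtown 124/559 = 22.2% → Westside
Overall: Westside 202/574 = 35.2%, Downtown 154/622 = 24.8% → Westside
Westside wins overall and in every credit group — no reversal.

Yes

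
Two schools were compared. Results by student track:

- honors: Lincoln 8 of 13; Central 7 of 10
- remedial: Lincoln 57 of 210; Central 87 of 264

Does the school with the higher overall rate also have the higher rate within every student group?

Honors: Lincoln 8/13 = 61.5%, Central 7/10 = 70.0% → Central
Remedial: Lincoln 57/210 = 27.1%, Central 87/264 = 33.0% → Central
Overall: Lincoln 65/223 = 29.1%, Central 94/274 = 34.3% → Central
Central wins overall and in every student group — no reversal.

Yes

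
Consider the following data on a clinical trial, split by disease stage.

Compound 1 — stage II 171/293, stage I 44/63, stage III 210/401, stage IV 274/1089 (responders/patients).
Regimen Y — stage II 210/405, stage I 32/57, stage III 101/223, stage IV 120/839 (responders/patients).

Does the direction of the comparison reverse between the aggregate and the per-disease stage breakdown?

Stage II: Compound 1 171/293 = 58.4%, Regimen Y 210/405 = 51.9% → Compound 1
Stage I: Compound 1 44/63 = 69.8%, Regimen Y 32/57 = 56.1% → Compound 1
Stage III: Compound 1 210/401 = 52.4%, Regimen Y 101/223 = 45.3% → Compound 1
Stage IV: Compound 1 274/1089 = 25.2%, Regimen Y 120/839 = 14.3% → Compound 1
Overall: Compound 1 699/1846 = 37.9%, Regimen Y 463/1524 = 30.4% → Compound 1
Compound 1 wins overall and in every disease group — no reversal.

No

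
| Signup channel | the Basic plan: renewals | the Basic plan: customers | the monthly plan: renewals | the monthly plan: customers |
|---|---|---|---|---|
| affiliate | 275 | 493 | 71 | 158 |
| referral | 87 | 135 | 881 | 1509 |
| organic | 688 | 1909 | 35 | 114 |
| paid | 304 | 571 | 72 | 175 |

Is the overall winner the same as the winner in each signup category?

No

Affiliate: the Basic plan 275/493 = 55.8%, the monthly plan 71/158 = 44.9% → the Basic plan
Referral: the Basic plan 87/135 = 64.4%, the monthly plan 881/1509 = 58.4% → the Basic plan
Organic: the Basic plan 688/1909 = 36.0%, the monthly plan 35/114 = 30.7% → the Basic plan
Paid: the Basic plan 304/571 = 53.2%, the monthly plan 72/175 = 41.1% → the Basic plan
Overall: the Basic plan 1354/3108 = 43.6%, the monthly plan 1059/1956 = 54.1% → the monthly plan
The Basic plan wins each signup group but the monthly plan wins overall — the comparison reverses. The Basic plan's customers skew toward organic, which has a lower base rate.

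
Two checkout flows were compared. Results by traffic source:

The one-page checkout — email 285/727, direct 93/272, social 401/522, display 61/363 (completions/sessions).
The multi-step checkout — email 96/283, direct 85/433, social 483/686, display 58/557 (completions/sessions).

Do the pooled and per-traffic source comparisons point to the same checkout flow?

Yes

Email: the one-page checkout 285/727 = 39.2%, the multi-step checkout 96/283 = 33.9% → the one-page checkout
Direct: the one-page checkout 93/272 = 34.2%, the multi-step checkout 85/433 = 19.6% → the one-page checkout
Social: the one-page checkout 401/522 = 76.8%, the multi-step checkout 483/686 = 70.4% → the one-page checkout
Display: the one-page checkout 61/363 = 16.8%, the multi-step checkout 58/557 = 10.4% → the one-page checkout
Overall: the one-page checkout 840/1884 = 44.6%, the multi-step checkout 722/1959 = 36.9% → the one-page checkout
The one-page checkout wins overall and in every traffic group — no reversal.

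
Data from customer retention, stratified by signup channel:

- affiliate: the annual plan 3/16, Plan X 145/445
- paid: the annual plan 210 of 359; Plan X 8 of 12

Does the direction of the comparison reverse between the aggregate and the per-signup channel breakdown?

Affiliate: the annual plan 3/16 = 18.8%, Plan X 145/445 = 32.6% → Plan X
Paid: the annual plan 210/359 = 58.5%, Plan X 8/12 = 66.7% → Plan X
Overall: the annual plan 213/375 = 56.8%, Plan X 153/457 = 33.5% → the annual plan
Plan X wins each signup group but the annual plan wins overall — the comparison reverses. Plan X's customers skew toward affiliate, which has a lower base rate.

Yes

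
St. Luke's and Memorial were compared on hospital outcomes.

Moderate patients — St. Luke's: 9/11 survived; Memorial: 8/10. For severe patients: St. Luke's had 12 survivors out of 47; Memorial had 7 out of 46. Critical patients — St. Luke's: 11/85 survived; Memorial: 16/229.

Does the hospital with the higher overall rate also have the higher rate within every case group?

Moderate: St. Luke's 9/11 = 81.8%, Memorial 8/10 = 80.0% → St. Luke's
Severe: St. Luke's 12/47 = 25.5%, Memorial 7/46 = 15.2% → St. Luke's
Critical: St. Luke's 11/85 = 12.9%, Memorial 16/229 = 7.0% → St. Luke's
Overall: St. Luke's 32/143 = 22.4%, Memorial 31/285 = 10.9% → St. Luke's
St. Luke's wins overall and in every case group — no reversal.

Yes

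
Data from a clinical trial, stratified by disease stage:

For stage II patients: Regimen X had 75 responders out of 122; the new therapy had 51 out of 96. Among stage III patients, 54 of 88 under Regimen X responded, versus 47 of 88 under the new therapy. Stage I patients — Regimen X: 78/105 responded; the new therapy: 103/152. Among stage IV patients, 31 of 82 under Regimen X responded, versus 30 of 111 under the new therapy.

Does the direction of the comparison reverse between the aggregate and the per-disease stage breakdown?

Stage II: Regimen X 75/122 = 61.5%, the new therapy 51/96 = 53.1% → Regimen X
Stage III: Regimen X 54/88 = 61.4%, the new therapy 47/88 = 53.4% → Regimen X
Stage I: Regimen X 78/105 = 74.3%, the new therapy 103/152 = 67.8% → Regimen X
Stage IV: Regimen X 31/82 = 37.8%, the new therapy 30/111 = 27.0% → Regimen X
Overall: Regimen X 238/397 = 59.9%, the new therapy 231/447 = 51.7% → Regimen X
Regimen X wins overall and in every disease group — no reversal.

No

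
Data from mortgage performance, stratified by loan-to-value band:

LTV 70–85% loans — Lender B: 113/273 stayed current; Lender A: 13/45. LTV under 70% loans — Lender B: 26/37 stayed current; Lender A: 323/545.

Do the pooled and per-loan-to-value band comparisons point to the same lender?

No

LTV 70–85%: Lender B 113/273 = 41.4%, Lender A 13/45 = 28.9% → Lender B
LTV under 70%: Lender B 26/37 = 70.3%, Lender A 323/545 = 59.3% → Lender B
Overall: Lender B 139/310 = 44.8%, Lender A 336/590 = 56.9% → Lender A
Lender B wins each loan-to-value group but Lender A wins overall — the comparison reverses. Lender B's loans skew toward LTV 70–85%, which has a lower base rate.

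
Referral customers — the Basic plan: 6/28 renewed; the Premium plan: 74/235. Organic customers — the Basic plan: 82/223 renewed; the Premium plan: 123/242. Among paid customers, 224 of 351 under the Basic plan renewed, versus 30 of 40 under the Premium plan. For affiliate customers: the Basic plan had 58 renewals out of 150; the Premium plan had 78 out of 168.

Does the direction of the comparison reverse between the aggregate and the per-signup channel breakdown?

Referral: the Basic plan 6/28 = 21.4%, the Premium plan 74/235 = 31.5% → the Premium plan
Organic: the Basic plan 82/223 = 36.8%, the Premium plan 123/242 = 50.8% → the Premium plan
Paid: the Basic plan 224/351 = 63.8%, the Premium plan 30/40 = 75.0% → the Premium plan
Affiliate: the Basic plan 58/150 = 38.7%, the Premium plan 78/168 = 46.4% → the Premium plan
Overall: the Basic plan 370/752 = 49.2%, the Premium plan 305/685 = 44.5% → the Basic plan
The Premium plan wins each signup group but the Basic plan wins overall — the comparison reverses. The Premium plan's customers skew toward referral, which has a lower base rate.

Yes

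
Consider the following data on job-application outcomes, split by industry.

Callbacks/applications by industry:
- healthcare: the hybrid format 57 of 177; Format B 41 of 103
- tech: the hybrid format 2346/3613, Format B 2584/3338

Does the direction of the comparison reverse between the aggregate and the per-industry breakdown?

Healthcare: the hybrid format 57/177 = 32.2%, Format B 41/103 = 39.8% → Format B
Tech: the hybrid format 2346/3613 = 64.9%, Format B 2584/3338 = 77.4% → Format B
Overall: the hybrid format 2403/3790 = 63.4%, Format B 2625/3441 = 76.3% → Format B
Format B wins overall and in every industry group — no reversal.

No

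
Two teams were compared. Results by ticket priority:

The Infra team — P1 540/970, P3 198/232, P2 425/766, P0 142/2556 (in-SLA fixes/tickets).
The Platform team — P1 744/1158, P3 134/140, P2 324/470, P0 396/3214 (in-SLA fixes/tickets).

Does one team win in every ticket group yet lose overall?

No

P1: the Infra team 540/970 = 55.7%, the Platform team 744/1158 = 64.2% → the Platform team
P3: the Infra team 198/232 = 85.3%, the Platform team 134/140 = 95.7% → the Platform team
P2: the Infra team 425/766 = 55.5%, the Platform team 324/470 = 68.9% → the Platform team
P0: the Infra team 142/2556 = 5.6%, the Platform team 396/3214 = 12.3% → the Platform team
Overall: the Infra team 1305/4524 = 28.8%, the Platform team 1598/4982 = 32.1% → the Platform team
The Platform team wins overall and in every ticket group — no reversal.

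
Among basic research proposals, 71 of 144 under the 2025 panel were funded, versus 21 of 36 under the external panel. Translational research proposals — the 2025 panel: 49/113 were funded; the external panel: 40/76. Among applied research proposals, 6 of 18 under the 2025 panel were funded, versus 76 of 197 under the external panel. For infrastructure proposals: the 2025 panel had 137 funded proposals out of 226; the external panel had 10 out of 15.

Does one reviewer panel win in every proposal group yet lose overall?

Yes

Basic research: the 2025 panel 71/144 = 49.3%, the external panel 21/36 = 58.3% → the external panel
Translational research: the 2025 panel 49/113 = 43.4%, the external panel 40/76 = 52.6% → the external panel
Applied research: the 2025 panel 6/18 = 33.3%, the external panel 76/197 = 38.6% → the external panel
Infrastructure: the 2025 panel 137/226 = 60.6%, the external panel 10/15 = 66.7% → the external panel
Overall: the 2025 panel 263/501 = 52.5%, the external panel 147/324 = 45.4% → the 2025 panel
The external panel wins each proposal group but the 2025 panel wins overall — the comparison reverses. The external panel's proposals skew toward applied research, which has a lower base rate.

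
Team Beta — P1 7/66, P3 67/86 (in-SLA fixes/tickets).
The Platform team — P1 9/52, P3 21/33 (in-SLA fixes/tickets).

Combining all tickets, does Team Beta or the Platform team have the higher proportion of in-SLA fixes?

Team Beta

P1: Team Beta 7/66 = 10.6%, the Platform team 9/52 = 17.3% → the Platform team
P3: Team Beta 67/86 = 77.9%, the Platform team 21/33 = 63.6% → Team Beta
Overall: Team Beta 74/152 = 48.7%, the Platform team 30/85 = 35.3% → Team Beta
(Neither sweeps every ticket group, but Team Beta has the higher pooled rate.)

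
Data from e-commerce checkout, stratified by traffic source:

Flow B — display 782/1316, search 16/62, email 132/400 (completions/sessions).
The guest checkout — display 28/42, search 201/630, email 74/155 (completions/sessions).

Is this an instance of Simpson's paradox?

Yes

Display: Flow B 782/1316 = 59.4%, the guest checkout 28/42 = 66.7% → the guest checkout
Search: Flow B 16/62 = 25.8%, the guest checkout 201/630 = 31.9% → the guest checkout
Email: Flow B 132/400 = 33.0%, the guest checkout 74/155 = 47.7% → the guest checkout
Overall: Flow B 930/1778 = 52.3%, the guest checkout 303/827 = 36.6% → Flow B
The guest checkout wins each traffic group but Flow B wins overall — the comparison reverses. The guest checkout's sessions skew toward search, which has a lower base rate.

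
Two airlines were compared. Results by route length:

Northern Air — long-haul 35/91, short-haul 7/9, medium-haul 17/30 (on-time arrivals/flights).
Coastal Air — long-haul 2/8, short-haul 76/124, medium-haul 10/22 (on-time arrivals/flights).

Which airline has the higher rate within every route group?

Long-haul: Northern Air 35/91 = 38.5%, Coastal Air 2/8 = 25.0% → Northern Air
Short-haul: Northern Air 7/9 = 77.8%, Coastal Air 76/124 = 61.3% → Northern Air
Medium-haul: Northern Air 17/30 = 56.7%, Coastal Air 10/22 = 45.5% → Northern Air
Northern Air has the higher rate in all 3 groups.

Northern Air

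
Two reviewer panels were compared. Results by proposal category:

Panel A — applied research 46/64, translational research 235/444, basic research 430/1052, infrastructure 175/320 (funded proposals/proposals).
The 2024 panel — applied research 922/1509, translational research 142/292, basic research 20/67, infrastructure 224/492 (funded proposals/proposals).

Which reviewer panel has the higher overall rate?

the 2024 panel

Applied research: Panel A 46/64 = 71.9%, the 2024 panel 922/1509 = 61.1% → Panel A
Translational research: Panel A 235/444 = 52.9%, the 2024 panel 142/292 = 48.6% → Panel A
Basic research: Panel A 430/1052 = 40.9%, the 2024 panel 20/67 = 29.9% → Panel A
Infrastructure: Panel A 175/320 = 54.7%, the 2024 panel 224/492 = 45.5% → Panel A
Overall: Panel A 886/1880 = 47.1%, the 2024 panel 1308/2360 = 55.4% → the 2024 panel
(Panel A wins every proposal group but the 2024 panel wins overall — Panel A's proposals skew toward the low-rate basic research group.)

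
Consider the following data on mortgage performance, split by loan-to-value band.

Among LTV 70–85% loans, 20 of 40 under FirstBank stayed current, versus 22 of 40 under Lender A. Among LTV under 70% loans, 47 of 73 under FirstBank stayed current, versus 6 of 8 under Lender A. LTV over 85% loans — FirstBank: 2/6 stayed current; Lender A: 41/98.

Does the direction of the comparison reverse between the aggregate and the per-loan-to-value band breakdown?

LTV 70–85%: FirstBank 20/40 = 50.0%, Lender A 22/40 = 55.0% → Lender A
LTV under 70%: FirstBank 47/73 = 64.4%, Lender A 6/8 = 75.0% → Lender A
LTV over 85%: FirstBank 2/6 = 33.3%, Lender A 41/98 = 41.8% → Lender A
Overall: FirstBank 69/119 = 58.0%, Lender A 69/146 = 47.3% → FirstBank
Lender A wins each loan-to-value group but FirstBank wins overall — the comparison reverses. Lender A's loans skew toward LTV over 85%, which has a lower base rate.

Yes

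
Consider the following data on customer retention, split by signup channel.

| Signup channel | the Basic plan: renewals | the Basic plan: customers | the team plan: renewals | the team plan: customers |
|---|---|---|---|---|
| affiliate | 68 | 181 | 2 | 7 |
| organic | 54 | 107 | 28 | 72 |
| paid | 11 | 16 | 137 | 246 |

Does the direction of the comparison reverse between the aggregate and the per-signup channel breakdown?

Affiliate: the Basic plan 68/181 = 37.6%, the team plan 2/7 = 28.6% → the Basic plan
Organic: the Basic plan 54/107 = 50.5%, the team plan 28/72 = 38.9% → the Basic plan
Paid: the Basic plan 11/16 = 68.8%, the team plan 137/246 = 55.7% → the Basic plan
Overall: the Basic plan 133/304 = 43.8%, the team plan 167/325 = 51.4% → the team plan
The Basic plan wins each signup group but the team plan wins overall — the comparison reverses. The Basic plan's customers skew toward affiliate, which has a lower base rate.

Yes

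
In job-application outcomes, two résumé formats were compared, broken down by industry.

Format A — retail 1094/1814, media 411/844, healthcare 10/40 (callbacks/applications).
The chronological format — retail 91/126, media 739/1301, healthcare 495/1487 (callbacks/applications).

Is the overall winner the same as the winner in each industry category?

Retail: Format A 1094/1814 = 60.3%, the chronological format 91/126 = 72.2% → the chronological format
Media: Format A 411/844 = 48.7%, the chronological format 739/1301 = 56.8% → the chronological format
Healthcare: Format A 10/40 = 25.0%, the chronological format 495/1487 = 33.3% → the chronological format
Overall: Format A 1515/2698 = 56.2%, the chronological format 1325/2914 = 45.5% → Format A
The chronological format wins each industry group but Format A wins overall — the comparison reverses. The chronological format's applications skew toward healthcare, which has a lower base rate.

No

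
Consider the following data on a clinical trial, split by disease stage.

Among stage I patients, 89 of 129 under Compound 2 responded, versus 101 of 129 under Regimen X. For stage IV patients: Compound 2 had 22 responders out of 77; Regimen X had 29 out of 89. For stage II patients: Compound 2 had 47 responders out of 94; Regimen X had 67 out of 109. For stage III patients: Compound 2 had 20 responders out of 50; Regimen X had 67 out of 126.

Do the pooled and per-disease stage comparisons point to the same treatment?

Stage I: Compound 2 89/129 = 69.0%, Regimen X 101/129 = 78.3% → Regimen X
Stage IV: Compound 2 22/77 = 28.6%, Regimen X 29/89 = 32.6% → Regimen X
Stage II: Compound 2 47/94 = 50.0%, Regimen X 67/109 = 61.5% → Regimen X
Stage III: Compound 2 20/50 = 40.0%, Regimen X 67/126 = 53.2% → Regimen X
Overall: Compound 2 178/350 = 50.9%, Regimen X 264/453 = 58.3% → Regimen X
Regimen X wins overall and in every disease group — no reversal.

Yes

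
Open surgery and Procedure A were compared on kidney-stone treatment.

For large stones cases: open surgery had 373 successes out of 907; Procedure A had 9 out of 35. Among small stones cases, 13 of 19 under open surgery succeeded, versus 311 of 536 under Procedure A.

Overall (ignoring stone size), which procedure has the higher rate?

Procedure A

Large stones: open surgery 373/907 = 41.1%, Procedure A 9/35 = 25.7% → open surgery
Small stones: open surgery 13/19 = 68.4%, Procedure A 311/536 = 58.0% → open surgery
Overall: open surgery 386/926 = 41.7%, Procedure A 320/571 = 56.0% → Procedure A
(Open surgery wins every stone group but Procedure A wins overall — open surgery's cases skew toward the low-rate large stones group.)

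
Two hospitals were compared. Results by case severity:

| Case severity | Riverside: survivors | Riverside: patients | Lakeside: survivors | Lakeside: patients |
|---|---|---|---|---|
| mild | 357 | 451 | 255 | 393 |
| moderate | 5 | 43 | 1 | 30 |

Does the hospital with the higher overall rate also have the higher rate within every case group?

Yes

Mild: Riverside 357/451 = 79.2%, Lakeside 255/393 = 64.9% → Riverside
Moderate: Riverside 5/43 = 11.6%, Lakeside 1/30 = 3.3% → Riverside
Overall: Riverside 362/494 = 73.3%, Lakeside 256/423 = 60.5% → Riverside
Riverside wins overall and in every case group — no reversal.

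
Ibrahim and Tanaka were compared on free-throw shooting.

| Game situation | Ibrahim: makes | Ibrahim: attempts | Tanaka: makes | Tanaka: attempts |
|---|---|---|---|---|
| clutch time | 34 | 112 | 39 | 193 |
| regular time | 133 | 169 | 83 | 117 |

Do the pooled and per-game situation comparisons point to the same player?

Yes

Clutch time: Ibrahim 34/112 = 30.4%, Tanaka 39/193 = 20.2% → Ibrahim
Regular time: Ibrahim 133/169 = 78.7%, Tanaka 83/117 = 70.9% → Ibrahim
Overall: Ibrahim 167/281 = 59.4%, Tanaka 122/310 = 39.4% → Ibrahim
Ibrahim wins overall and in every game group — no reversal.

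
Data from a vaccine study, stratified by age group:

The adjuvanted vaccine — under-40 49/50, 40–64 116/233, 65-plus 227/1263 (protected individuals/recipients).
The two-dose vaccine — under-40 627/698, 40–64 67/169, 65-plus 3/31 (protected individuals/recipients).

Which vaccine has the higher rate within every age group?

the adjuvanted vaccine

Under-40: the adjuvanted vaccine 49/50 = 98.0%, the two-dose vaccine 627/698 = 89.8% → the adjuvanted vaccine
40–64: the adjuvanted vaccine 116/233 = 49.8%, the two-dose vaccine 67/169 = 39.6% → the adjuvanted vaccine
65-plus: the adjuvanted vaccine 227/1263 = 18.0%, the two-dose vaccine 3/31 = 9.7% → the adjuvanted vaccine
The adjuvanted vaccine has the higher rate in all 3 groups.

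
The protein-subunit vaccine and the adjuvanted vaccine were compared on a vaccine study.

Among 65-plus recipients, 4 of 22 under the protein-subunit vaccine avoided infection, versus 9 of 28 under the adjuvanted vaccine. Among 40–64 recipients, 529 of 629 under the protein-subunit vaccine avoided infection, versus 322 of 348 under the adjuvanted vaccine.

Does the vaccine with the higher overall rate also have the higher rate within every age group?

Yes

65-plus: the protein-subunit vaccine 4/22 = 18.2%, the adjuvanted vaccine 9/28 = 32.1% → the adjuvanted vaccine
40–64: the protein-subunit vaccine 529/629 = 84.1%, the adjuvanted vaccine 322/348 = 92.5% → the adjuvanted vaccine
Overall: the protein-subunit vaccine 533/651 = 81.9%, the adjuvanted vaccine 331/376 = 88.0% → the adjuvanted vaccine
The adjuvanted vaccine wins overall and in every age group — no reversal.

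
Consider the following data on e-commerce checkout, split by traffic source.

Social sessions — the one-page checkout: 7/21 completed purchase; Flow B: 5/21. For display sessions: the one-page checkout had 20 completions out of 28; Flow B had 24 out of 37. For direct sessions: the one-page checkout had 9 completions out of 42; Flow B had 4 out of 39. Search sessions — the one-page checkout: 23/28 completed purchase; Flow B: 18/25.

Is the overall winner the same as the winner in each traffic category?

Yes

Social: the one-page checkout 7/21 = 33.3%, Flow B 5/21 = 23.8% → the one-page checkout
Display: the one-page checkout 20/28 = 71.4%, Flow B 24/37 = 64.9% → the one-page checkout
Direct: the one-page checkout 9/42 = 21.4%, Flow B 4/39 = 10.3% → the one-page checkout
Search: the one-page checkout 23/28 = 82.1%, Flow B 18/25 = 72.0% → the one-page checkout
Overall: the one-page checkout 59/119 = 49.6%, Flow B 51/122 = 41.8% → the one-page checkout
The one-page checkout wins overall and in every traffic group — no reversal.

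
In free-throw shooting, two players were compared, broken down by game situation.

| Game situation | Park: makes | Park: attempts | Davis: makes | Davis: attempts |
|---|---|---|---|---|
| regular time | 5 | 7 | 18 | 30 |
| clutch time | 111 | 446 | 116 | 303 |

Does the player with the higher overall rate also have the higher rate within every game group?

Regular time: Park 5/7 = 71.4%, Davis 18/30 = 60.0% → Park
Clutch time: Park 111/446 = 24.9%, Davis 116/303 = 38.3% → Davis
Overall: Park 116/453 = 25.6%, Davis 134/333 = 40.2% → Davis
Neither sweeps: Park wins 1 of 2 groups, Davis wins 1. Davis wins overall but not every group — no Simpson reversal.

No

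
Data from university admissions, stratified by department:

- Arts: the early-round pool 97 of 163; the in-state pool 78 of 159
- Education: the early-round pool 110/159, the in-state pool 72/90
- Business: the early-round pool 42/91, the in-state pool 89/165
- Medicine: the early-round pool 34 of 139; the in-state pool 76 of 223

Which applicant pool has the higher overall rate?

Arts: the early-round pool 97/163 = 59.5%, the in-state pool 78/159 = 49.1% → the early-round pool
Education: the early-round pool 110/159 = 69.2%, the in-state pool 72/90 = 80.0% → the in-state pool
Business: the early-round pool 42/91 = 46.2%, the in-state pool 89/165 = 53.9% → the in-state pool
Medicine: the early-round pool 34/139 = 24.5%, the in-state pool 76/223 = 34.1% → the in-state pool
Overall: the early-round pool 283/552 = 51.3%, the in-state pool 315/637 = 49.5% → the early-round pool
(Neither sweeps every department group, but the early-round pool has the higher pooled rate.)

the early-round pool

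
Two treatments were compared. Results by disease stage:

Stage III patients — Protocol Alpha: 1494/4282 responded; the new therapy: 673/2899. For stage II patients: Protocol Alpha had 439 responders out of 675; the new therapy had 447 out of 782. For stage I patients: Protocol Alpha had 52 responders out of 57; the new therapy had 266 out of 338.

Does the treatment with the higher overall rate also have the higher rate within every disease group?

Yes

Stage III: Protocol Alpha 1494/4282 = 34.9%, the new therapy 673/2899 = 23.2% → Protocol Alpha
Stage II: Protocol Alpha 439/675 = 65.0%, the new therapy 447/782 = 57.2% → Protocol Alpha
Stage I: Protocol Alpha 52/57 = 91.2%, the new therapy 266/338 = 78.7% → Protocol Alpha
Overall: Protocol Alpha 1985/5014 = 39.6%, the new therapy 1386/4019 = 34.5% → Protocol Alpha
Protocol Alpha wins overall and in every disease group — no reversal.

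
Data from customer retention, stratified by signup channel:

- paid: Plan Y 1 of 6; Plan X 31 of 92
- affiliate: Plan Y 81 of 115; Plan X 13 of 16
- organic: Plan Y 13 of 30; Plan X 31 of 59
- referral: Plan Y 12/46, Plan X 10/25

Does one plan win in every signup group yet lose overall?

Yes

Paid: Plan Y 1/6 = 16.7%, Plan X 31/92 = 33.7% → Plan X
Affiliate: Plan Y 81/115 = 70.4%, Plan X 13/16 = 81.2% → Plan X
Organic: Plan Y 13/30 = 43.3%, Plan X 31/59 = 52.5% → Plan X
Referral: Plan Y 12/46 = 26.1%, Plan X 10/25 = 40.0% → Plan X
Overall: Plan Y 107/197 = 54.3%, Plan X 85/192 = 44.3% → Plan Y
Plan X wins each signup group but Plan Y wins overall — the comparison reverses. Plan X's customers skew toward paid, which has a lower base rate.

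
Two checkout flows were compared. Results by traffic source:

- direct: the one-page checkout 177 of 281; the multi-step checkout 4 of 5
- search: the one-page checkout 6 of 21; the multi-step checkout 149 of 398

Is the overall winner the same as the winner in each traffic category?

Direct: the one-page checkout 177/281 = 63.0%, the multi-step checkout 4/5 = 80.0% → the multi-step checkout
Search: the one-page checkout 6/21 = 28.6%, the multi-step checkout 149/398 = 37.4% → the multi-step checkout
Overall: the one-page checkout 183/302 = 60.6%, the multi-step checkout 153/403 = 38.0% → the one-page checkout
The multi-step checkout wins each traffic group but the one-page checkout wins overall — the comparison reverses. The multi-step checkout's sessions skew toward search, which has a lower base rate.

No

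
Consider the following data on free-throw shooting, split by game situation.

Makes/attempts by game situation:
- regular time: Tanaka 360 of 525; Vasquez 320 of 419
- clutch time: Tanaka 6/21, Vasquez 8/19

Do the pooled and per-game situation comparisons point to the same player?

Regular time: Tanaka 360/525 = 68.6%, Vasquez 320/419 = 76.4% → Vasquez
Clutch time: Tanaka 6/21 = 28.6%, Vasquez 8/19 = 42.1% → Vasquez
Overall: Tanaka 366/546 = 67.0%, Vasquez 328/438 = 74.9% → Vasquez
Vasquez wins overall and in every game group — no reversal.

Yes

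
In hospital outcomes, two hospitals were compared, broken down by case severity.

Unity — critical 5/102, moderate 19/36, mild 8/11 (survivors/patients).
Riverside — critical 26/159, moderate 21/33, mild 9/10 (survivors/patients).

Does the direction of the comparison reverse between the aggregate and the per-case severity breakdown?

Critical: Unity 5/102 = 4.9%, Riverside 26/159 = 16.4% → Riverside
Moderate: Unity 19/36 = 52.8%, Riverside 21/33 = 63.6% → Riverside
Mild: Unity 8/11 = 72.7%, Riverside 9/10 = 90.0% → Riverside
Overall: Unity 32/149 = 21.5%, Riverside 56/202 = 27.7% → Riverside
Riverside wins overall and in every case group — no reversal.

No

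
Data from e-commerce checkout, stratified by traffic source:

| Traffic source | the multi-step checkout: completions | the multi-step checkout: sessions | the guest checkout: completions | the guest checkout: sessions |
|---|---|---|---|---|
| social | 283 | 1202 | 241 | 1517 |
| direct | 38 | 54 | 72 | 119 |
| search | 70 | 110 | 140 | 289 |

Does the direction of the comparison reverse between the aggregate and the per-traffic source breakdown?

No

Social: the multi-step checkout 283/1202 = 23.5%, the guest checkout 241/1517 = 15.9% → the multi-step checkout
Direct: the multi-step checkout 38/54 = 70.4%, the guest checkout 72/119 = 60.5% → the multi-step checkout
Search: the multi-step checkout 70/110 = 63.6%, the guest checkout 140/289 = 48.4% → the multi-step checkout
Overall: the multi-step checkout 391/1366 = 28.6%, the guest checkout 453/1925 = 23.5% → the multi-step checkout
The multi-step checkout wins overall and in every traffic group — no reversal.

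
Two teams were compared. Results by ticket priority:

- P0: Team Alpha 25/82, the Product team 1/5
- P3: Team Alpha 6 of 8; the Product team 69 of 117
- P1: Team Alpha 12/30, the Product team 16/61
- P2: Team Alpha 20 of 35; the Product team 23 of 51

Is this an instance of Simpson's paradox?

Yes

P0: Team Alpha 25/82 = 30.5%, the Product team 1/5 = 20.0% → Team Alpha
P3: Team Alpha 6/8 = 75.0%, the Product team 69/117 = 59.0% → Team Alpha
P1: Team Alpha 12/30 = 40.0%, the Product team 16/61 = 26.2% → Team Alpha
P2: Team Alpha 20/35 = 57.1%, the Product team 23/51 = 45.1% → Team Alpha
Overall: Team Alpha 63/155 = 40.6%, the Product team 109/234 = 46.6% → the Product team
Team Alpha wins each ticket group but the Product team wins overall — the comparison reverses. Team Alpha's tickets skew toward P0, which has a lower base rate.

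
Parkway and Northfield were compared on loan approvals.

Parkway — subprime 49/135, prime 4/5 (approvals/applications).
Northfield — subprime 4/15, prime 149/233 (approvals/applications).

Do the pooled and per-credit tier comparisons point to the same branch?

Subprime: Parkway 49/135 = 36.3%, Northfield 4/15 = 26.7% → Parkway
Prime: Parkway 4/5 = 80.0%, Northfield 149/233 = 63.9% → Parkway
Overall: Parkway 53/140 = 37.9%, Northfield 153/248 = 61.7% → Northfield
Parkway wins each credit group but Northfield wins overall — the comparison reverses. Parkway's applications skew toward subprime, which has a lower base rate.

No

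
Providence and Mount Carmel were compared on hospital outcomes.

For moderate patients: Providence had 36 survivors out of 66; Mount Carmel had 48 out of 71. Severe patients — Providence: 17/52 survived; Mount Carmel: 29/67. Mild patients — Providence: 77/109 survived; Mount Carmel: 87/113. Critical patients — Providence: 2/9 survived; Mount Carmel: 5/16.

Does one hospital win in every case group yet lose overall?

Moderate: Providence 36/66 = 54.5%, Mount Carmel 48/71 = 67.6% → Mount Carmel
Severe: Providence 17/52 = 32.7%, Mount Carmel 29/67 = 43.3% → Mount Carmel
Mild: Providence 77/109 = 70.6%, Mount Carmel 87/113 = 77.0% → Mount Carmel
Critical: Providence 2/9 = 22.2%, Mount Carmel 5/16 = 31.2% → Mount Carmel
Overall: Providence 132/236 = 55.9%, Mount Carmel 169/267 = 63.3% → Mount Carmel
Mount Carmel wins overall and in every case group — no reversal.

No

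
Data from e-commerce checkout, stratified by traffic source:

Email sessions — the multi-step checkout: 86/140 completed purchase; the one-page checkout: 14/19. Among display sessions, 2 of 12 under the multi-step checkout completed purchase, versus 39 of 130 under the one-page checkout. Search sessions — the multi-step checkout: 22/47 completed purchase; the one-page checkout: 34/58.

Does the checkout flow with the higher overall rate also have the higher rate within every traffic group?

Email: the multi-step checkout 86/140 = 61.4%, the one-page checkout 14/19 = 73.7% → the one-page checkout
Display: the multi-step checkout 2/12 = 16.7%, the one-page checkout 39/130 = 30.0% → the one-page checkout
Search: the multi-step checkout 22/47 = 46.8%, the one-page checkout 34/58 = 58.6% → the one-page checkout
Overall: the multi-step checkout 110/199 = 55.3%, the one-page checkout 87/207 = 42.0% → the multi-step checkout
The one-page checkout wins each traffic group but the multi-step checkout wins overall — the comparison reverses. The one-page checkout's sessions skew toward display, which has a lower base rate.

No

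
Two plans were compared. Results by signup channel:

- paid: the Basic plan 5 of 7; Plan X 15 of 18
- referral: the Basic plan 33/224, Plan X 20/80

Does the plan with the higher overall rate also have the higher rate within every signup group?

Paid: the Basic plan 5/7 = 71.4%, Plan X 15/18 = 83.3% → Plan X
Referral: the Basic plan 33/224 = 14.7%, Plan X 20/80 = 25.0% → Plan X
Overall: the Basic plan 38/231 = 16.5%, Plan X 35/98 = 35.7% → Plan X
Plan X wins overall and in every signup group — no reversal.

Yes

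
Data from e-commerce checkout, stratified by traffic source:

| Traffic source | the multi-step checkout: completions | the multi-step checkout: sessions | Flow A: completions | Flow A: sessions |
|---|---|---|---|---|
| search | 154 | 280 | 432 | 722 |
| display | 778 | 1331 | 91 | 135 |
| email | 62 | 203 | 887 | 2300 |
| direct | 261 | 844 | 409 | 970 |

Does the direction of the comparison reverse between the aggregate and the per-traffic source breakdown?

Search: the multi-step checkout 154/280 = 55.0%, Flow A 432/722 = 59.8% → Flow A
Display: the multi-step checkout 778/1331 = 58.5%, Flow A 91/135 = 67.4% → Flow A
Email: the multi-step checkout 62/203 = 30.5%, Flow A 887/2300 = 38.6% → Flow A
Direct: the multi-step checkout 261/844 = 30.9%, Flow A 409/970 = 42.2% → Flow A
Overall: the multi-step checkout 1255/2658 = 47.2%, Flow A 1819/4127 = 44.1% → the multi-step checkout
Flow A wins each traffic group but the multi-step checkout wins overall — the comparison reverses. Flow A's sessions skew toward email, which has a lower base rate.

Yes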